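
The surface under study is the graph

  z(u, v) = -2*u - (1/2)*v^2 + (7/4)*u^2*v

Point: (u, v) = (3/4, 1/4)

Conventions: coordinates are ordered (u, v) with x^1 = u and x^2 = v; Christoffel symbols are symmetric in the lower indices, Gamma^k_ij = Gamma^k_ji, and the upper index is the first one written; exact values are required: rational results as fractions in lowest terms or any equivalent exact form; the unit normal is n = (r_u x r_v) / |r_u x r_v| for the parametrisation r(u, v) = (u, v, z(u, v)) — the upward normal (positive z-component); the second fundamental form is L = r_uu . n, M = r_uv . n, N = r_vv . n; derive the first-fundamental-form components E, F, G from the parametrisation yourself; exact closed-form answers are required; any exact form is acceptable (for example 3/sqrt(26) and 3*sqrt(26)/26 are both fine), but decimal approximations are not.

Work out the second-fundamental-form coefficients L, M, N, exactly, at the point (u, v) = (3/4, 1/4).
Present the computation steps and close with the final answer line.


z_u = -43/32, z_v = 47/64, z_uu = 7/8, z_uv = 21/8, z_vv = -1
E = 2873/1024, F = -2021/2048, G = 6305/4096; answer radicand W^2 = 13701/4096
unnormalised second-form numerators: l = 7/8, m = 21/8, n = -1; L = l/sqrt(13701/4096), and similarly M = m/sqrt(W^2), N = n/sqrt(W^2)

Answer: L = 56*sqrt(13701)/13701, M = 56*sqrt(13701)/4567, N = -64*sqrt(13701)/13701


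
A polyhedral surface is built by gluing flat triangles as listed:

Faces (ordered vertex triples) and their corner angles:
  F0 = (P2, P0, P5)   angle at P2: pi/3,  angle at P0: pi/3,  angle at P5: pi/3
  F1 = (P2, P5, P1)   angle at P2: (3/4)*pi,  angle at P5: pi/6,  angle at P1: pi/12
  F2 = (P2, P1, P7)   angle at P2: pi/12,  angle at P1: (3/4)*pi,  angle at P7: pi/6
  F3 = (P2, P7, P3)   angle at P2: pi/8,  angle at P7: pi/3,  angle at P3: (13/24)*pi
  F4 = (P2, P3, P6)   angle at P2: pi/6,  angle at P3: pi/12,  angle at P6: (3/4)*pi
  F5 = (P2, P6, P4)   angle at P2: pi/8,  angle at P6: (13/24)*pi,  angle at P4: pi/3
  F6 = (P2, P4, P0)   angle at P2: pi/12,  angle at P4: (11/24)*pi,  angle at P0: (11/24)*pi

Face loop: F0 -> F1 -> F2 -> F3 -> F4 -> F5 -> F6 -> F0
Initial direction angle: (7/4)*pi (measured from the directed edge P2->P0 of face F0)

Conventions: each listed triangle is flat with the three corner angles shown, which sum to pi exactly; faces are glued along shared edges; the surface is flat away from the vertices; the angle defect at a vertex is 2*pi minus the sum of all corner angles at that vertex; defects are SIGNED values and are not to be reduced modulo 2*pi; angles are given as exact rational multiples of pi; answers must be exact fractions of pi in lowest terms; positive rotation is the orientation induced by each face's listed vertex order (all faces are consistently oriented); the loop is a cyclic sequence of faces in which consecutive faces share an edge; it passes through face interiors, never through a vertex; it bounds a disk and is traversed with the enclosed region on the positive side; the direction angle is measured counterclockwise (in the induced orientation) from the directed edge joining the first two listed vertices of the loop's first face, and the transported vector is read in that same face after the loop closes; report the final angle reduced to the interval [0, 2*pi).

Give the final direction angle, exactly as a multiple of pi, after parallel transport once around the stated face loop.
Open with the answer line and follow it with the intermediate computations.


Answer: final direction angle = pi/12

enclosed vertex P2: corner angles sum to (5/3)*pi, defect = 2*pi - (5/3)*pi = pi/3
by Gauss-Bonnet the loop rotates the vector by the enclosed defect sum (positive orientation, mod 2*pi)
final angle = (7/4)*pi + pi/3 = pi/12 (mod 2*pi)


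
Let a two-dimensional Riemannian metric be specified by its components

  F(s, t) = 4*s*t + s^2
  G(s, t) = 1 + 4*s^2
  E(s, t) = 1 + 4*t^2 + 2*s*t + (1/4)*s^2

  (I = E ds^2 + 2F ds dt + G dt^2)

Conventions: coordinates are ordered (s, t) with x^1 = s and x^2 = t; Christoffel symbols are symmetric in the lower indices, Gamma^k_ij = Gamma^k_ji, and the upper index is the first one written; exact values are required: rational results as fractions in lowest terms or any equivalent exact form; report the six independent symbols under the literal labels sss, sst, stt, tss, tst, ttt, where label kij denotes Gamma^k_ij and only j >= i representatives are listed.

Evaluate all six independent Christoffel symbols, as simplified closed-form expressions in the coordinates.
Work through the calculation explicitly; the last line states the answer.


E = 1 + 4*t^2 + 2*s*t + (1/4)*s^2; F = 4*s*t + s^2; G = 1 + 4*s^2
Gamma^k_ij = (1/2) g^{kl} (d_i g_jl + d_j g_il - d_l g_ij), with g^inv = (1/(EG-F^2)) [[G, -F], [-F, E]]
first partials: E_s = 2*t + (1/2)*s, E_t = 8*t + 2*s, F_s = 4*t + 2*s, F_t = 4*s, G_s = 8*s, G_t = 0
D = EG - F^2 = 1 + 4*t^2 + 2*s*t + (17/4)*s^2
expanded: Gamma^s_ss = (G E_s - 2F F_s + F E_t)/(2D), Gamma^s_st = (G E_t - F G_s)/(2D), Gamma^s_tt = (2G F_t - G G_s - F G_t)/(2D), Gamma^t_ss = (2E F_s - E E_t - F E_s)/(2D), Gamma^t_st = (E G_s - F E_t)/(2D), Gamma^t_tt = (E G_t - 2F F_t + F G_s)/(2D); substitute and cancel common factors

Answer: Gamma_sss = (s + 4*t)/(17*s^2 + 8*s*t + 16*t^2 + 4), Gamma_sst = (4*s + 16*t)/(17*s^2 + 8*s*t + 16*t^2 + 4), Gamma_stt = 0, Gamma_tss = 4*s/(17*s^2 + 8*s*t + 16*t^2 + 4), Gamma_tst = 16*s/(17*s^2 + 8*s*t + 16*t^2 + 4), Gamma_ttt = 0


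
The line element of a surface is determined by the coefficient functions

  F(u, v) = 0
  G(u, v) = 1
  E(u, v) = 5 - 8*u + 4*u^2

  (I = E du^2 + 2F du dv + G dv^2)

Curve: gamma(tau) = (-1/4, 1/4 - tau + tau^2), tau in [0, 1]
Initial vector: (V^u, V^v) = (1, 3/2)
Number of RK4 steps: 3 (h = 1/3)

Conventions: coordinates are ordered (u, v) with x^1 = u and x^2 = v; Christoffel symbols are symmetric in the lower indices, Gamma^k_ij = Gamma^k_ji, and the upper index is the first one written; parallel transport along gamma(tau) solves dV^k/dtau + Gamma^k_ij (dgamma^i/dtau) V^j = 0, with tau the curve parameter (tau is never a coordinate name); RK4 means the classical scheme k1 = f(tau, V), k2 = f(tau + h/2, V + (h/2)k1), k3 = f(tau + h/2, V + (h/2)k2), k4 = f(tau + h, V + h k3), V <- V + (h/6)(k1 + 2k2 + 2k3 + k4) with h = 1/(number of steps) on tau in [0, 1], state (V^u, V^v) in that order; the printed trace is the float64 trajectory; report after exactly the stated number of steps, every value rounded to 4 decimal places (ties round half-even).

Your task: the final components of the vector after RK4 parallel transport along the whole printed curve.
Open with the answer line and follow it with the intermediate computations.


Answer: V^u = 1.0000, V^v = 1.5000

gamma'(tau) = (0, -1 + 2*tau); f(tau, V)^k = -Gamma^k_ij(gamma(tau)) gamma'^i(tau) V^j; h = 1/3; intermediate values shown to 6 dp
curve data and Christoffel symbols at the stage parameters:
  tau = 0.000000: gamma = (-0.250000, 0.250000), gamma' = (0.000000, -1.000000); Gamma_uuu = -0.689655, Gamma_uuv = 0.000000, Gamma_uvv = 0.000000, Gamma_vuu = 0.000000, Gamma_vuv = 0.000000, Gamma_vvv = 0.000000
  tau = 0.166667: gamma = (-0.250000, 0.111111), gamma' = (0.000000, -0.666667); Gamma_uuu = -0.689655, Gamma_uuv = 0.000000, Gamma_uvv = 0.000000, Gamma_vuu = 0.000000, Gamma_vuv = 0.000000, Gamma_vvv = 0.000000
  tau = 0.333333: gamma = (-0.250000, 0.027778), gamma' = (0.000000, -0.333333); Gamma_uuu = -0.689655, Gamma_uuv = 0.000000, Gamma_uvv = 0.000000, Gamma_vuu = 0.000000, Gamma_vuv = 0.000000, Gamma_vvv = 0.000000
  tau = 0.500000: gamma = (-0.250000, 0.000000), gamma' = (0.000000, 0.000000); Gamma_uuu = -0.689655, Gamma_uuv = 0.000000, Gamma_uvv = 0.000000, Gamma_vuu = 0.000000, Gamma_vuv = 0.000000, Gamma_vvv = 0.000000
  tau = 0.666667: gamma = (-0.250000, 0.027778), gamma' = (0.000000, 0.333333); Gamma_uuu = -0.689655, Gamma_uuv = 0.000000, Gamma_uvv = 0.000000, Gamma_vuu = 0.000000, Gamma_vuv = 0.000000, Gamma_vvv = 0.000000
  tau = 0.833333: gamma = (-0.250000, 0.111111), gamma' = (0.000000, 0.666667); Gamma_uuu = -0.689655, Gamma_uuv = 0.000000, Gamma_uvv = 0.000000, Gamma_vuu = 0.000000, Gamma_vuv = 0.000000, Gamma_vvv = 0.000000
  tau = 1.000000: gamma = (-0.250000, 0.250000), gamma' = (0.000000, 1.000000); Gamma_uuu = -0.689655, Gamma_uuv = 0.000000, Gamma_uvv = 0.000000, Gamma_vuu = 0.000000, Gamma_vuv = 0.000000, Gamma_vvv = 0.000000
step 0: V^u = 1.0000, V^v = 1.5000
step 1: k1 = (0.000000, 0.000000), k2 = (0.000000, 0.000000), k3 = (0.000000, 0.000000), k4 = (0.000000, 0.000000); V <- V + (h/6)(k1 + 2k2 + 2k3 + k4): V^u = 1.0000, V^v = 1.5000
step 2: k1 = (0.000000, 0.000000), k2 = (0.000000, 0.000000), k3 = (0.000000, 0.000000), k4 = (0.000000, 0.000000); V <- V + (h/6)(k1 + 2k2 + 2k3 + k4): V^u = 1.0000, V^v = 1.5000
step 3: k1 = (0.000000, 0.000000), k2 = (0.000000, 0.000000), k3 = (0.000000, 0.000000), k4 = (0.000000, 0.000000); V <- V + (h/6)(k1 + 2k2 + 2k3 + k4): V^u = 1.0000, V^v = 1.5000


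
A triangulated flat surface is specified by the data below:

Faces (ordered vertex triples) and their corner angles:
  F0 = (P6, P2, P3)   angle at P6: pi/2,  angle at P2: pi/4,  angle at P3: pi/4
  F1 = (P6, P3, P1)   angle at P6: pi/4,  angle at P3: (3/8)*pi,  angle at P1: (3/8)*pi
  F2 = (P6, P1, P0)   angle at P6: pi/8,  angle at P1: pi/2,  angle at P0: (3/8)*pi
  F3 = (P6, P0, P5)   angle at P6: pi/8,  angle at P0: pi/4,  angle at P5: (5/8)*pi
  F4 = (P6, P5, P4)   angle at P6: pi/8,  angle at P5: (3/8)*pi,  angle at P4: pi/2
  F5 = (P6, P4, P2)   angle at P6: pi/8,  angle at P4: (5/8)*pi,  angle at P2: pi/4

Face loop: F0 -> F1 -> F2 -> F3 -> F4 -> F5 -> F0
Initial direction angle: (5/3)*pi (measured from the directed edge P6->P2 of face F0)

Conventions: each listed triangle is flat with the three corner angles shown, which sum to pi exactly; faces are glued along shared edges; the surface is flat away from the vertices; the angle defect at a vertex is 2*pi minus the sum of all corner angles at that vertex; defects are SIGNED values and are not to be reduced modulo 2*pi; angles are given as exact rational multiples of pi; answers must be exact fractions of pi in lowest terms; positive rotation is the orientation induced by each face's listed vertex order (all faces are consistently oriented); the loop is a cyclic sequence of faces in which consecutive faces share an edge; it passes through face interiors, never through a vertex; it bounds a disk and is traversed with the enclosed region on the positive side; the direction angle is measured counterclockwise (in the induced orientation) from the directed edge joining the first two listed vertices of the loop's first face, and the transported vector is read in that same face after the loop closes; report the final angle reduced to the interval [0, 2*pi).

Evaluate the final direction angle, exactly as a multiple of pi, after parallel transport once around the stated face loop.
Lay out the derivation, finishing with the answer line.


enclosed vertex P6: corner angles sum to (5/4)*pi, defect = 2*pi - (5/4)*pi = (3/4)*pi
holonomy = initial angle + sum of enclosed defects (mod 2*pi), positive in the induced orientation
final angle = (5/3)*pi + (3/4)*pi = (5/12)*pi (mod 2*pi)

Answer: final direction angle = (5/12)*pi


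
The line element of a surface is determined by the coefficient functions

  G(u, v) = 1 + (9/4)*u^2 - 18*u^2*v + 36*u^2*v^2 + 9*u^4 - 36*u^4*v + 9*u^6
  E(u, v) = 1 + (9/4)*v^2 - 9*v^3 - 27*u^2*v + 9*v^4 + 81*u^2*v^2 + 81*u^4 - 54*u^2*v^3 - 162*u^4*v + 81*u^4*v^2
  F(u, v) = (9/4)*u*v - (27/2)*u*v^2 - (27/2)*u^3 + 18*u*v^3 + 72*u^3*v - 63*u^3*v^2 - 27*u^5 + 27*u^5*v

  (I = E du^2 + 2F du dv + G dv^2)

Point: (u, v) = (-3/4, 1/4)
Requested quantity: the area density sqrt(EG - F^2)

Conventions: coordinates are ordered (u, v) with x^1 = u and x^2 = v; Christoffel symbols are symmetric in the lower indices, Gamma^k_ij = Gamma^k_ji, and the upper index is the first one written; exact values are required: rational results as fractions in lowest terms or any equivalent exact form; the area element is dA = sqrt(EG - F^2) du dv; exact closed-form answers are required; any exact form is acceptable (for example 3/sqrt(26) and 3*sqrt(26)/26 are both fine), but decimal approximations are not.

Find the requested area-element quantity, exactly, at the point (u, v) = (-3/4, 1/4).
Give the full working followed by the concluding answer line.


E = 57457/4096, F = 18711/4096, G = 10657/4096; EG - F^2 = 32009/2048

Answer: sqrt(EG - F^2) = sqrt(64018)/64


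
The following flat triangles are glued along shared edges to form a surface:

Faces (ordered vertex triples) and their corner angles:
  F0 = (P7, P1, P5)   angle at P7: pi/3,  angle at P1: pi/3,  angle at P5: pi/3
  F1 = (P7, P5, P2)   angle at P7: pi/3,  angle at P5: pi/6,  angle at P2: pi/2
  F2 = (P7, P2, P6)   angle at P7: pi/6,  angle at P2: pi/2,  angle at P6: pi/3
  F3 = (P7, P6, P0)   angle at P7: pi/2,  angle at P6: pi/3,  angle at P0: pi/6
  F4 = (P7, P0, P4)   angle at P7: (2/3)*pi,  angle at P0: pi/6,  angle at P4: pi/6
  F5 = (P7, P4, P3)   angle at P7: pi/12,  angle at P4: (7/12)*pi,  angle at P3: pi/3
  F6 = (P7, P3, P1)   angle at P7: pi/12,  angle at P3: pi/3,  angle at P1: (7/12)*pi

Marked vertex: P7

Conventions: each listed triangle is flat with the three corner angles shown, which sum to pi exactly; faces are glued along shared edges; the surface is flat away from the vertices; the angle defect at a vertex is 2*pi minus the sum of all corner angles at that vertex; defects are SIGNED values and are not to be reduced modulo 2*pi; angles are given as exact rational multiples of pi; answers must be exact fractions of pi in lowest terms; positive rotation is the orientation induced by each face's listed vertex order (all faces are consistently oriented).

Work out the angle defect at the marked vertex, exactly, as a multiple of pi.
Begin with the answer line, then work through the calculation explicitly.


Answer: defect(P7) = -pi/6

Sum of corner angles at P7: (13/6)*pi
defect = 2*pi - (13/6)*pi


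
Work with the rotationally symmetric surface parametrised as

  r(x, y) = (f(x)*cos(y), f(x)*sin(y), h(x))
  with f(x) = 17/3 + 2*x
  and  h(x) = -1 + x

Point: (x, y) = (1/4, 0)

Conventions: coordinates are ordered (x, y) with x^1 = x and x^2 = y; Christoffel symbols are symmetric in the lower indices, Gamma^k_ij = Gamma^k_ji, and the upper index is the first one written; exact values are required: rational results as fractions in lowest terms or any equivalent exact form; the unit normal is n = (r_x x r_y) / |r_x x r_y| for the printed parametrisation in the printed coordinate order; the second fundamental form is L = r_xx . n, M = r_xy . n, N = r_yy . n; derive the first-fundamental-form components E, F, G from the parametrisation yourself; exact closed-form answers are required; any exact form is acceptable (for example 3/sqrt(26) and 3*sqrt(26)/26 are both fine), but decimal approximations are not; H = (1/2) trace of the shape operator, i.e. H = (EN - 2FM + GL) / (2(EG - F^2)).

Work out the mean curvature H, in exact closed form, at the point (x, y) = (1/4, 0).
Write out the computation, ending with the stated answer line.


f = 37/6, f' = 2, f'' = 0, h' = 1, h'' = 0
E = 5, F = 0, G = 1369/36; answer radicand W^2 = 5
unnormalised second-form numerators: l = 0, m = 0, n = 37/6; L = l/sqrt(5), and similarly M = m/sqrt(W^2), N = n/sqrt(W^2)
H = (E*n - 2*F*m + G*l) / (2*(EG - F^2)*sqrt(W^2)); E*n - 2*F*m + G*l = 185/6, EG - F^2 = 6845/36, so H = (3/37)/sqrt(5)

Answer: H = 3*sqrt(5)/185


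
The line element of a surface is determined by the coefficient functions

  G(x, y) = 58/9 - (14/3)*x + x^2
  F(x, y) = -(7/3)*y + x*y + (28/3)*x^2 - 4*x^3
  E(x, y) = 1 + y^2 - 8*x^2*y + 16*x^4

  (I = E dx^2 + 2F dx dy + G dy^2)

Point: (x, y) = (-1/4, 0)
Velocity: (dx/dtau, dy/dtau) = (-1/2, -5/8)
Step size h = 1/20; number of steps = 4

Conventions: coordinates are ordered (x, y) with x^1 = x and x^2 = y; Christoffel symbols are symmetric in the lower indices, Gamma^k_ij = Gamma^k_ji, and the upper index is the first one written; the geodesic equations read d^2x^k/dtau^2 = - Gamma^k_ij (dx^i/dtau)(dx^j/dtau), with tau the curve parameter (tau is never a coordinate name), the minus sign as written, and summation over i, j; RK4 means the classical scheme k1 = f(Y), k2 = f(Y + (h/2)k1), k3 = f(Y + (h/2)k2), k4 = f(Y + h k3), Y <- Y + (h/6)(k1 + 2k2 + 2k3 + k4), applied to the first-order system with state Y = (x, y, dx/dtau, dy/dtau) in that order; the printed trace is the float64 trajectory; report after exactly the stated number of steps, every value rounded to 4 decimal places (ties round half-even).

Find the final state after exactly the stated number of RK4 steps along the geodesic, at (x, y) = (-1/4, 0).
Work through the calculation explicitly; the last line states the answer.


f(Y) = (dx/dtau, dy/dtau, -Gamma^x_ij Y'^i Y'^j, -Gamma^y_ij Y'^i Y'^j) with the Gammas evaluated at the stage position; h = 0.050000; intermediate values shown to 6 dp
step 0: x = -0.2500, y = 0.0000, dx/dtau = -0.5000, dy/dtau = -0.6250
step 1:
  k1: at (x, y) = (-0.250000, 0.000000), (dx/dtau, dy/dtau) = (-0.500000, -0.625000); Gamma_xxx = -0.064632, Gamma_xxy = -0.032316, Gamma_xyy = 0.000000, Gamma_yxx = -0.667864, Gamma_yxy = -0.333932, Gamma_yyy = 0.000000; k1 = (-0.500000, -0.625000, 0.036355, 0.375673)
  k2: at (x, y) = (-0.262500, -0.015625), (dx/dtau, dy/dtau) = (-0.499091, -0.615608); Gamma_xxx = -0.078181, Gamma_xxy = -0.037229, Gamma_xyy = 0.000000, Gamma_yxx = -0.696808, Gamma_yxy = -0.331813, Gamma_yyy = 0.000000; k2 = (-0.499091, -0.615608, 0.042351, 0.377465)
  k3: at (x, y) = (-0.262477, -0.015390), (dx/dtau, dy/dtau) = (-0.498941, -0.615563); Gamma_xxx = -0.078101, Gamma_xxy = -0.037194, Gamma_xyy = 0.000000, Gamma_yxx = -0.696766, Gamma_yxy = -0.331822, Gamma_yyy = 0.000000; k3 = (-0.498941, -0.615563, 0.042290, 0.377280)
  k4: at (x, y) = (-0.274947, -0.030778), (dx/dtau, dy/dtau) = (-0.497886, -0.606136); Gamma_xxx = -0.092596, Gamma_xxy = -0.042097, Gamma_xyy = 0.000000, Gamma_yxx = -0.724921, Gamma_yxy = -0.329573, Gamma_yyy = 0.000000; k4 = (-0.497886, -0.606136, 0.048362, 0.378622)
  Y <- Y + (h/6)(k1 + 2k2 + 2k3 + k4): x = -0.2749, y = -0.0308, dx/dtau = -0.4979, dy/dtau = -0.6061
step 2:
  k1: at (x, y) = (-0.274950, -0.030779), (dx/dtau, dy/dtau) = (-0.497883, -0.606135); Gamma_xxx = -0.092598, Gamma_xxy = -0.042098, Gamma_xyy = 0.000000, Gamma_yxx = -0.724927, Gamma_yxy = -0.329572, Gamma_yyy = 0.000000; k1 = (-0.497883, -0.606135, 0.048363, 0.378620)
  k2: at (x, y) = (-0.287397, -0.045932), (dx/dtau, dy/dtau) = (-0.496674, -0.596670); Gamma_xxx = -0.108020, Gamma_xxy = -0.046982, Gamma_xyy = 0.000000, Gamma_yxx = -0.752264, Gamma_yxy = -0.327189, Gamma_yyy = 0.000000; k2 = (-0.496674, -0.596670, 0.054493, 0.379497)
  k3: at (x, y) = (-0.287366, -0.045696), (dx/dtau, dy/dtau) = (-0.496521, -0.596648); Gamma_xxx = -0.107926, Gamma_xxy = -0.046946, Gamma_xyy = 0.000000, Gamma_yxx = -0.752212, Gamma_yxy = -0.327201, Gamma_yyy = 0.000000; k3 = (-0.496521, -0.596648, 0.054423, 0.379310)
  k4: at (x, y) = (-0.299776, -0.060611), (dx/dtau, dy/dtau) = (-0.495162, -0.587170); Gamma_xxx = -0.124224, Gamma_xxy = -0.051799, Gamma_xyy = 0.000000, Gamma_yxx = -0.778662, Gamma_yxy = -0.324685, Gamma_yyy = 0.000000; k4 = (-0.495162, -0.587170, 0.060578, 0.379718)
  Y <- Y + (h/6)(k1 + 2k2 + 2k3 + k4): x = -0.2998, y = -0.0606, dx/dtau = -0.4952, dy/dtau = -0.5872
step 3:
  k1: at (x, y) = (-0.299778, -0.060612), (dx/dtau, dy/dtau) = (-0.495160, -0.587169); Gamma_xxx = -0.124227, Gamma_xxy = -0.051799, Gamma_xyy = 0.000000, Gamma_yxx = -0.778668, Gamma_yxy = -0.324685, Gamma_yyy = 0.000000; k1 = (-0.495160, -0.587169, 0.060579, 0.379716)
  k2: at (x, y) = (-0.312157, -0.075291), (dx/dtau, dy/dtau) = (-0.493646, -0.577676); Gamma_xxx = -0.141374, Gamma_xxy = -0.056612, Gamma_xyy = 0.000000, Gamma_yxx = -0.804206, Gamma_yxy = -0.322036, Gamma_yyy = 0.000000; k2 = (-0.493646, -0.577676, 0.066739, 0.379642)
  k3: at (x, y) = (-0.312119, -0.075054), (dx/dtau, dy/dtau) = (-0.493492, -0.577678); Gamma_xxx = -0.141265, Gamma_xxy = -0.056575, Gamma_xyy = 0.000000, Gamma_yxx = -0.804147, Gamma_yxy = -0.322051, Gamma_yyy = 0.000000; k3 = (-0.493492, -0.577678, 0.066659, 0.379457)
  k4: at (x, y) = (-0.324453, -0.089496), (dx/dtau, dy/dtau) = (-0.491827, -0.568196); Gamma_xxx = -0.159199, Gamma_xxy = -0.061334, Gamma_xyy = 0.000000, Gamma_yxx = -0.828710, Gamma_yxy = -0.319272, Gamma_yyy = 0.000000; k4 = (-0.491827, -0.568196, 0.072789, 0.378904)
  Y <- Y + (h/6)(k1 + 2k2 + 2k3 + k4): x = -0.3245, y = -0.0895, dx/dtau = -0.4918, dy/dtau = -0.5682
step 4:
  k1: at (x, y) = (-0.324455, -0.089496), (dx/dtau, dy/dtau) = (-0.491826, -0.568195); Gamma_xxx = -0.159202, Gamma_xxy = -0.061334, Gamma_xyy = 0.000000, Gamma_yxx = -0.828716, Gamma_yxy = -0.319272, Gamma_yyy = 0.000000; k1 = (-0.491826, -0.568195, 0.072790, 0.378903)
  k2: at (x, y) = (-0.336751, -0.103701), (dx/dtau, dy/dtau) = (-0.490006, -0.558723); Gamma_xxx = -0.177891, Gamma_xxy = -0.066032, Gamma_xyy = 0.000000, Gamma_yxx = -0.852284, Gamma_yxy = -0.316363, Gamma_yyy = 0.000000; k2 = (-0.490006, -0.558723, 0.078869, 0.377864)
  k3: at (x, y) = (-0.336706, -0.103464), (dx/dtau, dy/dtau) = (-0.489854, -0.558749); Gamma_xxx = -0.177765, Gamma_xxy = -0.065994, Gamma_xyy = 0.000000, Gamma_yxx = -0.852220, Gamma_yxy = -0.316382, Gamma_yyy = 0.000000; k3 = (-0.489854, -0.558749, 0.078782, 0.377687)
  k4: at (x, y) = (-0.348948, -0.117433), (dx/dtau, dy/dtau) = (-0.487886, -0.549311); Gamma_xxx = -0.197136, Gamma_xxy = -0.070618, Gamma_xyy = 0.000000, Gamma_yxx = -0.874740, Gamma_yxy = -0.313349, Gamma_yyy = 0.000000; k4 = (-0.487886, -0.549311, 0.084776, 0.376173)
  Y <- Y + (h/6)(k1 + 2k2 + 2k3 + k4): x = -0.3490, y = -0.1174, dx/dtau = -0.4879, dy/dtau = -0.5493

Answer: x = -0.3490, y = -0.1174, dx/dtau = -0.4879, dy/dtau = -0.5493


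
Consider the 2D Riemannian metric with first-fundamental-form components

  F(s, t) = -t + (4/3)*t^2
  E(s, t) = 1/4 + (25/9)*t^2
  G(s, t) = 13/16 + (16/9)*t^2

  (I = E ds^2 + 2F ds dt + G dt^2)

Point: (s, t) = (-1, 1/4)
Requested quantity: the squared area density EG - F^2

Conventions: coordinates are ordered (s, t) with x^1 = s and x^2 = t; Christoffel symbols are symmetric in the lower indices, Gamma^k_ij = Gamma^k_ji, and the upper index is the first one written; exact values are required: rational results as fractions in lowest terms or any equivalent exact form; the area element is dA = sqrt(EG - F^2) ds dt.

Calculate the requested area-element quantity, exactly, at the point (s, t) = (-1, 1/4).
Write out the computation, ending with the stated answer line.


E = 61/144, F = -1/6, G = 133/144; EG - F^2 = 7537/20736

Answer: EG - F^2 = 7537/20736


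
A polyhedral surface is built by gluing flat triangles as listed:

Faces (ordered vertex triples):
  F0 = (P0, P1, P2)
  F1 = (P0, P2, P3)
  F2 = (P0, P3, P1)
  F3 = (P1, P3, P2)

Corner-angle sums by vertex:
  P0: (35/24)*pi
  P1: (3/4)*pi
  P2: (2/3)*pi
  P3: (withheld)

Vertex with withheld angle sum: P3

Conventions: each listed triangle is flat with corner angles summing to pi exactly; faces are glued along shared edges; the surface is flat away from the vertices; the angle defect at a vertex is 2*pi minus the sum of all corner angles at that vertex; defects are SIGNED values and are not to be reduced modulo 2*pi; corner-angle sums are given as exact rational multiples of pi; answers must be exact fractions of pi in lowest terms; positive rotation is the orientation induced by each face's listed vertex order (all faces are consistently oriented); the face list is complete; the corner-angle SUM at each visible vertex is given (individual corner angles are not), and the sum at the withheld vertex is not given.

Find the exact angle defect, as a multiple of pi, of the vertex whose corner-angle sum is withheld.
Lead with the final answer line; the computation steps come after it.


Answer: defect(P3) = (7/8)*pi

V = 4, E = 6, F = 4; chi = V - E + F = 2
Gauss-Bonnet: total defect = 2*pi*chi = 4*pi; visible defects sum to (25/8)*pi


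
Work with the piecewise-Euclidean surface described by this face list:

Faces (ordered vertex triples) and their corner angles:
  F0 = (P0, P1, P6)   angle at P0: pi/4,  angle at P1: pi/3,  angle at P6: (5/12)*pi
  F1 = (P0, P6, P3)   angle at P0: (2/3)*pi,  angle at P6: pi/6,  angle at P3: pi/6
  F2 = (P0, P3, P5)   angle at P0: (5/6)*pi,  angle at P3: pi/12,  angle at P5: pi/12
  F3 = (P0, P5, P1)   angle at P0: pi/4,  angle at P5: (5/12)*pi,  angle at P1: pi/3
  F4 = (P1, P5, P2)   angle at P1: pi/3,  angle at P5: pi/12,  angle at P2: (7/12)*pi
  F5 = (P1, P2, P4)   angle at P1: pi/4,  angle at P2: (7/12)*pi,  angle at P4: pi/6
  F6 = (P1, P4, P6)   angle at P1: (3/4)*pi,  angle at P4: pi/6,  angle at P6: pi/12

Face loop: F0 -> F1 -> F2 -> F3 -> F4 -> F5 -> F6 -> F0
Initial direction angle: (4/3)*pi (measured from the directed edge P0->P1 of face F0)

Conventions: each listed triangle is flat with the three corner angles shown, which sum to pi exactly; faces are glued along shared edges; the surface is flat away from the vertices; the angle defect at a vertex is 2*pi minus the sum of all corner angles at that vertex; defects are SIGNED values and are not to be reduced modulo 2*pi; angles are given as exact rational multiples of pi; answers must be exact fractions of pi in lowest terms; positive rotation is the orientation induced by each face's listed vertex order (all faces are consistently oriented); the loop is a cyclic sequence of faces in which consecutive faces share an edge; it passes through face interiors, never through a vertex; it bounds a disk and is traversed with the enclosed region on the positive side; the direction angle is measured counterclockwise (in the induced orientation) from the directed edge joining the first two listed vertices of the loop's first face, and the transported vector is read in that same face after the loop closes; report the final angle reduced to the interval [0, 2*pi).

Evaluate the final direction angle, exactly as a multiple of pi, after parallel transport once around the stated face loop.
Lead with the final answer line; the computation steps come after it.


Answer: final direction angle = (4/3)*pi

enclosed vertex P0: corner angles sum to 2*pi, defect = 2*pi - 2*pi = 0
enclosed vertex P1: corner angles sum to 2*pi, defect = 2*pi - 2*pi = 0
final direction = starting direction + enclosed defect total, reduced mod 2*pi (induced orientation)
final angle = (4/3)*pi + 0 = (4/3)*pi (mod 2*pi)


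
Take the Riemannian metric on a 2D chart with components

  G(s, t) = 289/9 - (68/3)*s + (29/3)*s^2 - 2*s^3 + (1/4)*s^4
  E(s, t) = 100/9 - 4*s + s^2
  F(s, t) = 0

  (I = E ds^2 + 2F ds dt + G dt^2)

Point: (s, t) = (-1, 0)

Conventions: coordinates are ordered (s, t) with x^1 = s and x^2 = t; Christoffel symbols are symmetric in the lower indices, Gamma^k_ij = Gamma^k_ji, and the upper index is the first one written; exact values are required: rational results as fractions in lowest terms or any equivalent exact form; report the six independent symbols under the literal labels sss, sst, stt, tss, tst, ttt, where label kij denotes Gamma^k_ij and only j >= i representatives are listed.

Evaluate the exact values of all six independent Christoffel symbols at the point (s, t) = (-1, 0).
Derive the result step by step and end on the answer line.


E = 145/9, F = 0, G = 2401/36 at the point
E_s = -6, E_t = 0, F_s = 0, F_t = 0, G_s = -49, G_t = 0
EG - F^2 = 348145/324;  g^inv = (324/348145) * [[2401/36, 0], [0, 145/9]]
first-kind symbols [ij,l] = (1/2)(d_i g_jl + d_j g_il - d_l g_ij): [ss,s] = E_s/2 = -3, [ss,t] = F_s - E_t/2 = 0, [st,s] = E_t/2 = 0, [st,t] = G_s/2 = -49/2, [tt,s] = F_t - G_s/2 = 49/2, [tt,t] = G_t/2 = 0
Gamma^s_ij = (G*[ij,s] - F*[ij,t])/(EG - F^2), Gamma^t_ij = (E*[ij,t] - F*[ij,s])/(EG - F^2)

Answer: Gamma_sss = -27/145, Gamma_sst = 0, Gamma_stt = 441/290, Gamma_tss = 0, Gamma_tst = -18/49, Gamma_ttt = 0


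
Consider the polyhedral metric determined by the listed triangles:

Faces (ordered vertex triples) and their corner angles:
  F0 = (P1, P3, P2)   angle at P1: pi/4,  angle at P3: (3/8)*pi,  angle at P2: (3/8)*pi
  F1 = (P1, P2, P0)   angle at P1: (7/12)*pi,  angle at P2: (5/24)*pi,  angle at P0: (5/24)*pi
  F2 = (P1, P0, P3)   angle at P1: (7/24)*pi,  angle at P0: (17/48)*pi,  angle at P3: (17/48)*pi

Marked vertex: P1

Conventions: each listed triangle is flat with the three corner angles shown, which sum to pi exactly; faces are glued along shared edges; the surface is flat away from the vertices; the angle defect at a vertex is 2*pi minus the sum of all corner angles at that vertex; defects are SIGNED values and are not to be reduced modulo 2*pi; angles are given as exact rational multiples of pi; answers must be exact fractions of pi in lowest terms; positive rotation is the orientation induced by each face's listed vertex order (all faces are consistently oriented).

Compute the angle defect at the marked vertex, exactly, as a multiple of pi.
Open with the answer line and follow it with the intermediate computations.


Answer: defect(P1) = (7/8)*pi

Sum of corner angles at P1: (9/8)*pi
defect = 2*pi - (9/8)*pi


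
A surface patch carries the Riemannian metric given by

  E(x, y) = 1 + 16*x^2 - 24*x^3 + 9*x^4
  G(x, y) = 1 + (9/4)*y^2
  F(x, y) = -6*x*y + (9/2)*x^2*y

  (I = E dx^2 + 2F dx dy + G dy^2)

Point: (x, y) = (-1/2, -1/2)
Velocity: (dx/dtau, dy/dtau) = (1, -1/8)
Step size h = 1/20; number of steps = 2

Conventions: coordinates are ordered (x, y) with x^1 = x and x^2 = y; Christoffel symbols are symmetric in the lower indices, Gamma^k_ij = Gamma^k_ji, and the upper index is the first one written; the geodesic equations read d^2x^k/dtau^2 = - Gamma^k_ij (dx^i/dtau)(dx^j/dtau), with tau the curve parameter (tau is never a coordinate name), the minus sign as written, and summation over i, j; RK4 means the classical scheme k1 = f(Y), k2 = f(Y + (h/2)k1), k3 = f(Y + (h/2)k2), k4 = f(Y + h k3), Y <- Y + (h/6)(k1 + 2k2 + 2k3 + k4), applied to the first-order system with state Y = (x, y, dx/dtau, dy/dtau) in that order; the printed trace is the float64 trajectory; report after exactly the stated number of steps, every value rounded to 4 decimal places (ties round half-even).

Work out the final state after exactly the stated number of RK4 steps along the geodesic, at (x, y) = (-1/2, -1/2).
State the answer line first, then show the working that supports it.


Answer: x = -0.3874, y = -0.5164, dx/dtau = 1.2786, dy/dtau = -0.2163

f(Y) = (dx/dtau, dy/dtau, -Gamma^x_ij Y'^i Y'^j, -Gamma^y_ij Y'^i Y'^j) with the Gammas evaluated at the stage position; h = 0.050000; intermediate values shown to 6 dp
step 0: x = -0.5000, y = -0.5000, dx/dtau = 1.0000, dy/dtau = -0.1250
step 1:
  k1: at (x, y) = (-0.500000, -0.500000), (dx/dtau, dy/dtau) = (1.000000, -0.125000); Gamma_xxx = -2.109589, Gamma_xxy = 0.000000, Gamma_xyy = 0.452055, Gamma_yxx = 0.575342, Gamma_yxy = 0.000000, Gamma_yyy = -0.123288; k1 = (1.000000, -0.125000, 2.102526, -0.573416)
  k2: at (x, y) = (-0.475000, -0.503125), (dx/dtau, dy/dtau) = (1.052563, -0.139335); Gamma_xxx = -2.150054, Gamma_xxy = 0.000000, Gamma_xyy = 0.470815, Gamma_yxx = 0.629685, Gamma_yxy = 0.000000, Gamma_yyy = -0.137887; k2 = (1.052563, -0.139335, 2.372881, -0.694944)
  k3: at (x, y) = (-0.473686, -0.503483), (dx/dtau, dy/dtau) = (1.059322, -0.142374); Gamma_xxx = -2.152001, Gamma_xxy = 0.000000, Gamma_xyy = 0.471784, Gamma_yxx = 0.632913, Gamma_yxy = 0.000000, Gamma_yyy = -0.138754; k3 = (1.059322, -0.142374, 2.405333, -0.707420)
  k4: at (x, y) = (-0.447034, -0.507119), (dx/dtau, dy/dtau) = (1.120267, -0.160371); Gamma_xxx = -2.191736, Gamma_xxy = 0.000000, Gamma_xyy = 0.491994, Gamma_yxx = 0.698261, Gamma_yxy = 0.000000, Gamma_yyy = -0.156743; k4 = (1.120267, -0.160371, 2.737969, -0.872284)
  Y <- Y + (h/6)(k1 + 2k2 + 2k3 + k4): x = -0.4471, y = -0.5071, dx/dtau = 1.1200, dy/dtau = -0.1604
step 2:
  k1: at (x, y) = (-0.447133, -0.507073), (dx/dtau, dy/dtau) = (1.119974, -0.160420); Gamma_xxx = -2.191618, Gamma_xxy = 0.000000, Gamma_xyy = 0.491924, Gamma_yxx = 0.697967, Gamma_yxy = 0.000000, Gamma_yyy = -0.156664; k1 = (1.119974, -0.160420, 2.736380, -0.871458)
  k2: at (x, y) = (-0.419134, -0.511084), (dx/dtau, dy/dtau) = (1.188384, -0.182207); Gamma_xxx = -2.227985, Gamma_xxy = 0.000000, Gamma_xyy = 0.512982, Gamma_yxx = 0.775125, Gamma_yxy = 0.000000, Gamma_yyy = -0.178469; k2 = (1.188384, -0.182207, 3.129455, -1.088750)
  k3: at (x, y) = (-0.417423, -0.511628), (dx/dtau, dy/dtau) = (1.198211, -0.187639); Gamma_xxx = -2.229739, Gamma_xxy = 0.000000, Gamma_xyy = 0.514196, Gamma_yxx = 0.780506, Gamma_yxy = 0.000000, Gamma_yyy = -0.179991; k3 = (1.198211, -0.187639, 3.183152, -1.114242)
  k4: at (x, y) = (-0.387222, -0.516455), (dx/dtau, dy/dtau) = (1.279132, -0.216132); Gamma_xxx = -2.258902, Gamma_xxy = 0.000000, Gamma_xyy = 0.535849, Gamma_yxx = 0.875529, Gamma_yxy = 0.000000, Gamma_yyy = -0.207690; k4 = (1.279132, -0.216132, 3.670936, -1.422821)
  Y <- Y + (h/6)(k1 + 2k2 + 2k3 + k4): x = -0.3874, y = -0.5164, dx/dtau = 1.2786, dy/dtau = -0.2163


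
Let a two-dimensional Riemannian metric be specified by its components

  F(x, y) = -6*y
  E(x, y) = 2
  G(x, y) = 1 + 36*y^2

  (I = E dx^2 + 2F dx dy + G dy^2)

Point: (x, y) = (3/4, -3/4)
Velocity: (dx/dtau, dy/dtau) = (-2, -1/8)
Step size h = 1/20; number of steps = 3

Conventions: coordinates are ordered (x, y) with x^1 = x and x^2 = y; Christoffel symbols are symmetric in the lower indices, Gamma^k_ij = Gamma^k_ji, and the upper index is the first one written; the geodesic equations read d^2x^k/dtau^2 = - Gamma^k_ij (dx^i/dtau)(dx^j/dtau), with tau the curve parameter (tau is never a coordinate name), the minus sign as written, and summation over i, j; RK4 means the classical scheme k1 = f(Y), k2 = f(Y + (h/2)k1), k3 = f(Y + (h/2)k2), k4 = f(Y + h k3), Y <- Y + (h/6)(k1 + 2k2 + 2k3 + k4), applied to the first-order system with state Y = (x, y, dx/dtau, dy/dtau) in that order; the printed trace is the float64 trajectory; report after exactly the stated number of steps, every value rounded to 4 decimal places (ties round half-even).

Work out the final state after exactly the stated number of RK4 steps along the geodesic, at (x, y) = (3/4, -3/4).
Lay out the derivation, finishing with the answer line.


f(Y) = (dx/dtau, dy/dtau, -Gamma^x_ij Y'^i Y'^j, -Gamma^y_ij Y'^i Y'^j) with the Gammas evaluated at the stage position; h = 0.050000; intermediate values shown to 6 dp
step 0: x = 0.7500, y = -0.7500, dx/dtau = -2.0000, dy/dtau = -0.1250
step 1:
  k1: at (x, y) = (0.750000, -0.750000), (dx/dtau, dy/dtau) = (-2.000000, -0.125000); Gamma_xxx = 0.000000, Gamma_xxy = 0.000000, Gamma_xyy = -0.269663, Gamma_yxx = 0.000000, Gamma_yxy = 0.000000, Gamma_yyy = -1.213483; k1 = (-2.000000, -0.125000, 0.004213, 0.018961)
  k2: at (x, y) = (0.700000, -0.753125), (dx/dtau, dy/dtau) = (-1.999895, -0.124526); Gamma_xxx = 0.000000, Gamma_xxy = 0.000000, Gamma_xyy = -0.267629, Gamma_yxx = 0.000000, Gamma_yxy = 0.000000, Gamma_yyy = -1.209348; k2 = (-1.999895, -0.124526, 0.004150, 0.018753)
  k3: at (x, y) = (0.700003, -0.753113), (dx/dtau, dy/dtau) = (-1.999896, -0.124531); Gamma_xxx = 0.000000, Gamma_xxy = 0.000000, Gamma_xyy = -0.267637, Gamma_yxx = 0.000000, Gamma_yxy = 0.000000, Gamma_yyy = -1.209364; k3 = (-1.999896, -0.124531, 0.004151, 0.018755)
  k4: at (x, y) = (0.650005, -0.756227), (dx/dtau, dy/dtau) = (-1.999792, -0.124062); Gamma_xxx = 0.000000, Gamma_xxy = 0.000000, Gamma_xyy = -0.265632, Gamma_yxx = 0.000000, Gamma_yxy = 0.000000, Gamma_yyy = -1.205268; k4 = (-1.999792, -0.124062, 0.004088, 0.018551)
  Y <- Y + (h/6)(k1 + 2k2 + 2k3 + k4): x = 0.6500, y = -0.7562, dx/dtau = -1.9998, dy/dtau = -0.1241
step 2:
  k1: at (x, y) = (0.650005, -0.756226), (dx/dtau, dy/dtau) = (-1.999792, -0.124062); Gamma_xxx = 0.000000, Gamma_xxy = 0.000000, Gamma_xyy = -0.265632, Gamma_yxx = 0.000000, Gamma_yxy = 0.000000, Gamma_yyy = -1.205268; k1 = (-1.999792, -0.124062, 0.004088, 0.018551)
  k2: at (x, y) = (0.600010, -0.759328), (dx/dtau, dy/dtau) = (-1.999690, -0.123599); Gamma_xxx = 0.000000, Gamma_xxy = 0.000000, Gamma_xyy = -0.263657, Gamma_yxx = 0.000000, Gamma_yxy = 0.000000, Gamma_yyy = -1.201213; k2 = (-1.999690, -0.123599, 0.004028, 0.018350)
  k3: at (x, y) = (0.600013, -0.759316), (dx/dtau, dy/dtau) = (-1.999692, -0.123604); Gamma_xxx = 0.000000, Gamma_xxy = 0.000000, Gamma_xyy = -0.263664, Gamma_yxx = 0.000000, Gamma_yxy = 0.000000, Gamma_yyy = -1.201228; k3 = (-1.999692, -0.123604, 0.004028, 0.018352)
  k4: at (x, y) = (0.550021, -0.762407), (dx/dtau, dy/dtau) = (-1.999591, -0.123145); Gamma_xxx = 0.000000, Gamma_xxy = 0.000000, Gamma_xyy = -0.261717, Gamma_yxx = 0.000000, Gamma_yxy = 0.000000, Gamma_yyy = -1.197210; k4 = (-1.999591, -0.123145, 0.003969, 0.018155)
  Y <- Y + (h/6)(k1 + 2k2 + 2k3 + k4): x = 0.5500, y = -0.7624, dx/dtau = -1.9996, dy/dtau = -0.1231
step 3:
  k1: at (x, y) = (0.550021, -0.762407), (dx/dtau, dy/dtau) = (-1.999591, -0.123145); Gamma_xxx = 0.000000, Gamma_xxy = 0.000000, Gamma_xyy = -0.261717, Gamma_yxx = 0.000000, Gamma_yxy = 0.000000, Gamma_yyy = -1.197210; k1 = (-1.999591, -0.123145, 0.003969, 0.018155)
  k2: at (x, y) = (0.500031, -0.765485), (dx/dtau, dy/dtau) = (-1.999492, -0.122691); Gamma_xxx = 0.000000, Gamma_xxy = 0.000000, Gamma_xyy = -0.259798, Gamma_yxx = 0.000000, Gamma_yxy = 0.000000, Gamma_yyy = -1.193231; k2 = (-1.999492, -0.122691, 0.003911, 0.017962)
  k3: at (x, y) = (0.500033, -0.765474), (dx/dtau, dy/dtau) = (-1.999493, -0.122696); Gamma_xxx = 0.000000, Gamma_xxy = 0.000000, Gamma_xyy = -0.259805, Gamma_yxx = 0.000000, Gamma_yxy = 0.000000, Gamma_yyy = -1.193245; k3 = (-1.999493, -0.122696, 0.003911, 0.017963)
  k4: at (x, y) = (0.450046, -0.768541), (dx/dtau, dy/dtau) = (-1.999396, -0.122247); Gamma_xxx = 0.000000, Gamma_xxy = 0.000000, Gamma_xyy = -0.257914, Gamma_yxx = 0.000000, Gamma_yxy = 0.000000, Gamma_yyy = -1.189303; k4 = (-1.999396, -0.122247, 0.003854, 0.017773)
  Y <- Y + (h/6)(k1 + 2k2 + 2k3 + k4): x = 0.4500, y = -0.7685, dx/dtau = -1.9994, dy/dtau = -0.1222

Answer: x = 0.4500, y = -0.7685, dx/dtau = -1.9994, dy/dtau = -0.1222


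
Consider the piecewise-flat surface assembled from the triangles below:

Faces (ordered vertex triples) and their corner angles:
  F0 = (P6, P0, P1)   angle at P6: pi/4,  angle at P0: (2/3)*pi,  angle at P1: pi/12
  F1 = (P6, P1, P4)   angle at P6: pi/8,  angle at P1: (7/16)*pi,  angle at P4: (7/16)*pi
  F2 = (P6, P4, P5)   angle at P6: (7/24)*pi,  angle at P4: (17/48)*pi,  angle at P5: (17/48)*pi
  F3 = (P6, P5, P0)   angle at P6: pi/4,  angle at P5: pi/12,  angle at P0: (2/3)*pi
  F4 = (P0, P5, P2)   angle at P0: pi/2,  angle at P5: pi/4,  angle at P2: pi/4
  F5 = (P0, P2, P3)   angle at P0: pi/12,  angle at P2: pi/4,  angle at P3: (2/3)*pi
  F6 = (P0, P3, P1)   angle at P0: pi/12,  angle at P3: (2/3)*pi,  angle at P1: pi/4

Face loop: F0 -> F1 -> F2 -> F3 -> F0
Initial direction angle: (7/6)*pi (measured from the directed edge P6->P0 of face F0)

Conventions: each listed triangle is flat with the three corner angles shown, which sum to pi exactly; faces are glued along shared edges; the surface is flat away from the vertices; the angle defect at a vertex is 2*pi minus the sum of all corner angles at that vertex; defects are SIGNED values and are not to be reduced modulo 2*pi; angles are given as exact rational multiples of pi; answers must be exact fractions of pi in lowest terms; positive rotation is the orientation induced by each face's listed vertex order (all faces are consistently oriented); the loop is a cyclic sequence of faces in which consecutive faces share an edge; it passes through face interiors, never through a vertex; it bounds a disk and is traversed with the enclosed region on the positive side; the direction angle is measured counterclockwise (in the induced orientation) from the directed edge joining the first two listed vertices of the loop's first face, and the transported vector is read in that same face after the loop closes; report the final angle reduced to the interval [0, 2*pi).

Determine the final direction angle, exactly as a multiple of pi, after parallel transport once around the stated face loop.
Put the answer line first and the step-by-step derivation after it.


Answer: final direction angle = pi/4

enclosed vertex P6: corner angles sum to (11/12)*pi, defect = 2*pi - (11/12)*pi = (13/12)*pi
the final direction is the initial angle plus the enclosed defects, taken mod 2*pi in the induced orientation
final angle = (7/6)*pi + (13/12)*pi = pi/4 (mod 2*pi)
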